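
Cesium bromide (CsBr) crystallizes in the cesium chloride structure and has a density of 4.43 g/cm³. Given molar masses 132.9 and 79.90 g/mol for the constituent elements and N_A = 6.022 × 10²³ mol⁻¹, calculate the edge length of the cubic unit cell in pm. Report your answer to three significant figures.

430 pm

M(CsBr) = 212.8 g/mol; Z = 1 formula unit per cell.
a³ = Z·M/(N_A·ρ) = 1 × 212.8 / (6.022 × 10²³ × 4.43) = 7.977 × 10^-23 cm³, so a = 4.305 × 10^-8 cm = 430 pm.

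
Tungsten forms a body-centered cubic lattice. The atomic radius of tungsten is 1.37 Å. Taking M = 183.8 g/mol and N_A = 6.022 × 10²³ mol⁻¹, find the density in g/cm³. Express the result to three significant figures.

19.3 g/cm³

In a BCC lattice, atoms touch along the body diagonal, so √3·a = 4r, giving a = 3.164 Å = 3.164 × 10^-8 cm.
With Z = 2, ρ = Z·M/(N_A·a³) = 2 × 183.8 / (6.022 × 10²³ × 3.167 × 10^-23) = 19.27 g/cm³.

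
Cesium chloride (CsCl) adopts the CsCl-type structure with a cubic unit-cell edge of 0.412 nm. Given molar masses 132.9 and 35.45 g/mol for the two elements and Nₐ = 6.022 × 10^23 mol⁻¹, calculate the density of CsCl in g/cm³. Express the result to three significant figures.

The CsCl-type structure contains Z = 1 formula unit per cell; M(CsCl) = 132.9 + 35.45 = 168.35 g/mol.
a³ = (4.120 × 10^-8 cm)³ = 6.993 × 10^-23 cm³.
ρ = 1 × 168.35 / (6.022 × 10²³ × 6.993 × 10^-23) = 3.997 g/cm³.

4.00 g/cm³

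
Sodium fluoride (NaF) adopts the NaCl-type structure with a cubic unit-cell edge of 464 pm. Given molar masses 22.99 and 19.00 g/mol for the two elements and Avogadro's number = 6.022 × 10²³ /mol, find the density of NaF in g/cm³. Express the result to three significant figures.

2.79 g/cm³

The NaCl-type structure contains Z = 4 formula units per cell; M(NaF) = 22.99 + 19.00 = 41.99 g/mol.
a³ = (4.640 × 10^-8 cm)³ = 9.990 × 10^-23 cm³.
ρ = 4 × 41.99 / (6.022 × 10²³ × 9.990 × 10^-23) = 2.792 g/cm³.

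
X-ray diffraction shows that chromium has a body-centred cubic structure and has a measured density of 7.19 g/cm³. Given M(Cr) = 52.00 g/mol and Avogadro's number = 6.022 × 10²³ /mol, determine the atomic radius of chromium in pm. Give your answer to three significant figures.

125 pm

For a BCC cell (Z = 2), a³ = Z·M/(N_A·ρ) = 2 × 52.00 / (6.022 × 10²³ × 7.190) = 2.402 × 10^-23 cm³, so a = 2.885 × 10^-8 cm = 288.5 pm.
Atoms touch along the body diagonal, so √3·a = 4r, so r = 0.4330 × a = 125 pm.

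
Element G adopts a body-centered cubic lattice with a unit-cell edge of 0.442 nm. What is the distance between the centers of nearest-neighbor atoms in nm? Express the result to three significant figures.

In a BCC structure, atoms touch along the body diagonal, so √3·a = 4r; the nearest-neighbor distance equals 2r = 0.8660·a.
d = 0.8660 × 0.442 = 0.383 nm.

0.383 nm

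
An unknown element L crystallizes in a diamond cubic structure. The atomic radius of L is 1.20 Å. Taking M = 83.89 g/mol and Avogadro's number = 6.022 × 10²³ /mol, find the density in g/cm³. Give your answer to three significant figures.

In a diamond cubic lattice, nearest neighbors lie along the body diagonal with √3·a = 8r, giving a = 5.543 Å = 5.543 × 10^-8 cm.
With Z = 8, ρ = Z·M/(N_A·a³) = 8 × 83.89 / (6.022 × 10²³ × 1.703 × 10^-22) = 6.545 g/cm³.

6.55 g/cm³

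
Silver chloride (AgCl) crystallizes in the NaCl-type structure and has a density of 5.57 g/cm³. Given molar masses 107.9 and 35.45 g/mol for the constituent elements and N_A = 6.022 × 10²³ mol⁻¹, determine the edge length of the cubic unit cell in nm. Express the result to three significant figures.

M(AgCl) = 143.35 g/mol; Z = 4 formula units per cell.
a³ = Z·M/(N_A·ρ) = 4 × 143.35 / (6.022 × 10²³ × 5.57) = 1.709 × 10^-22 cm³, so a = 5.550 × 10^-8 cm = 0.555 nm.

0.555 nm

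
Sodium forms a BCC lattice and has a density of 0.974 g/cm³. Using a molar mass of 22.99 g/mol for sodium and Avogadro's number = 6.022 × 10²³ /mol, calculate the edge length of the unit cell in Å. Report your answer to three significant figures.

4.28 Å

With Z = 2 atoms per BCC cell, a³ = Z·M/(N_A·ρ) = 2 × 22.99 / (6.022 × 10²³ × 0.9740 g/cm³) = 7.839 × 10^-23 cm³.
a = (7.839 × 10^-23)^(1/3) = 4.280 × 10^-8 cm = 4.28 Å.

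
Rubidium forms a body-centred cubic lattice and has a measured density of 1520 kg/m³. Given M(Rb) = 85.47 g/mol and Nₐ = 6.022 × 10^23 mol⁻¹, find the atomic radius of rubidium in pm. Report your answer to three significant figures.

For a BCC cell (Z = 2), a³ = Z·M/(N_A·ρ) = 2 × 85.47 / (6.022 × 10²³ × 1.520) = 1.867 × 10^-22 cm³, so a = 5.716 × 10^-8 cm = 571.6 pm.
Atoms touch along the body diagonal, so √3·a = 4r, so r = 0.4330 × a = 248 pm.

248 pm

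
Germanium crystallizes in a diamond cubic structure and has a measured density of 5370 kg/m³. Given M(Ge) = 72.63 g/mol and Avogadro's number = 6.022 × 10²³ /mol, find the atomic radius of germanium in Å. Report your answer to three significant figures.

For a diamond cubic cell (Z = 8), a³ = Z·M/(N_A·ρ) = 8 × 72.63 / (6.022 × 10²³ × 5.370) = 1.797 × 10^-22 cm³, so a = 5.643 × 10^-8 cm = 5.643 Å.
Nearest neighbors lie along the body diagonal with √3·a = 8r, so r = 0.2165 × a = 1.22 Å.

1.22 Å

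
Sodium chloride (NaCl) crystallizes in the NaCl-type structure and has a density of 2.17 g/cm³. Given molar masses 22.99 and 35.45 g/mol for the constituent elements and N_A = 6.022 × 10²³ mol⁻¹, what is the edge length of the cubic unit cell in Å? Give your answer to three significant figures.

M(NaCl) = 58.44 g/mol; Z = 4 formula units per cell.
a³ = Z·M/(N_A·ρ) = 4 × 58.44 / (6.022 × 10²³ × 2.17) = 1.789 × 10^-22 cm³, so a = 5.635 × 10^-8 cm = 5.63 Å.

5.63 Å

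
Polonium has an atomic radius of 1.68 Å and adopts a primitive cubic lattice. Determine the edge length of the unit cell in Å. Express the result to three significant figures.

In a simple cubic lattice, atoms touch along the cell edge, so a = 2r.
a = 2r = 2 × 1.68 = 3.36 Å.

3.36 Å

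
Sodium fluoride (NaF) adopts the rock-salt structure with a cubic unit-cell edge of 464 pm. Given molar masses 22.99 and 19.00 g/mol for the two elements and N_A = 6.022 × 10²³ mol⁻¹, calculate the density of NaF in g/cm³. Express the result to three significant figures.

2.79 g/cm³

The rock-salt structure contains Z = 4 formula units per cell; M(NaF) = 22.99 + 19.00 = 41.99 g/mol.
a³ = (4.640 × 10^-8 cm)³ = 9.990 × 10^-23 cm³.
ρ = 4 × 41.99 / (6.022 × 10²³ × 9.990 × 10^-23) = 2.792 g/cm³.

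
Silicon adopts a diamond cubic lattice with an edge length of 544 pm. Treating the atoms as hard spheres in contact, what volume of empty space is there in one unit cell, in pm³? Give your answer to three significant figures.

In a diamond cubic lattice nearest neighbors lie along the body diagonal with √3·a = 8r, so r = 0.2165a = 117.8 pm.
V_cell = a³ = 1.610 × 10^8 pm³; V_atoms = 8 × (4/3)πr³ = 5.475 × 10^7 pm³.
Empty space = 1.610 × 10^8 − 5.475 × 10^7 = 1.06 × 10^8 pm³.

1.06 × 10^8 pm³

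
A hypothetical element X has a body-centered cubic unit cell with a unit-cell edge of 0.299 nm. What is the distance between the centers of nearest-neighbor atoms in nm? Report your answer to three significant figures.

0.259 nm

In a BCC structure, atoms touch along the body diagonal, so √3·a = 4r; the nearest-neighbor distance equals 2r = 0.8660·a.
d = 0.8660 × 0.299 = 0.259 nm.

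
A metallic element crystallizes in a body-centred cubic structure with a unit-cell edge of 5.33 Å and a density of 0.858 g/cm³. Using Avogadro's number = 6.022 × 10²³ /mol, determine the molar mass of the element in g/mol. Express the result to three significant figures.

39.1 g/mol

A BCC cell has Z = 2 atoms; a = 5.330 × 10^-8 cm.
M = ρ·N_A·a³/Z = 0.858 × 6.022 × 10²³ × 1.514 × 10^-22 / 2 = 39.1 g/mol.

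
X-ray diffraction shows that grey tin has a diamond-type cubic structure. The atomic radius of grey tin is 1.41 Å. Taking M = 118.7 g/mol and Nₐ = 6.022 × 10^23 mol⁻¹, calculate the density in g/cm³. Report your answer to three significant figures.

5.71 g/cm³

In a diamond cubic lattice, nearest neighbors lie along the body diagonal with √3·a = 8r, giving a = 6.513 Å = 6.513 × 10^-8 cm.
With Z = 8, ρ = Z·M/(N_A·a³) = 8 × 118.7 / (6.022 × 10²³ × 2.762 × 10^-22) = 5.709 g/cm³.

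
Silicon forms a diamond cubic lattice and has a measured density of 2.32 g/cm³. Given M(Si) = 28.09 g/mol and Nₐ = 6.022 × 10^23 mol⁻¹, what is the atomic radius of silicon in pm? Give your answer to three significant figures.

118 pm

For a diamond cubic cell (Z = 8), a³ = Z·M/(N_A·ρ) = 8 × 28.09 / (6.022 × 10²³ × 2.320) = 1.608 × 10^-22 cm³, so a = 5.438 × 10^-8 cm = 543.8 pm.
Nearest neighbors lie along the body diagonal with √3·a = 8r, so r = 0.2165 × a = 118 pm.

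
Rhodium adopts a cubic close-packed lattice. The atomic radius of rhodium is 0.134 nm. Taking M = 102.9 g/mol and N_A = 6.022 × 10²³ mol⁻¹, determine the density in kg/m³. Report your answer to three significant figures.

12600 kg/m³

In an FCC lattice, atoms touch along the face diagonal, so √2·a = 4r, giving a = 0.3790 nm = 3.790 × 10^-8 cm.
With Z = 4, ρ = Z·M/(N_A·a³) = 4 × 102.9 / (6.022 × 10²³ × 5.444 × 10^-23) = 12.55 g/cm³ = 12600 kg/m³.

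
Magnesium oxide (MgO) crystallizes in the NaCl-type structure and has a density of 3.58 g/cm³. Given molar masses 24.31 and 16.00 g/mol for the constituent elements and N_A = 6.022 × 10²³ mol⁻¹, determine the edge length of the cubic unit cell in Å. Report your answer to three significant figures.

M(MgO) = 40.31 g/mol; Z = 4 formula units per cell.
a³ = Z·M/(N_A·ρ) = 4 × 40.31 / (6.022 × 10²³ × 3.58) = 7.479 × 10^-23 cm³, so a = 4.213 × 10^-8 cm = 4.21 Å.

4.21 Å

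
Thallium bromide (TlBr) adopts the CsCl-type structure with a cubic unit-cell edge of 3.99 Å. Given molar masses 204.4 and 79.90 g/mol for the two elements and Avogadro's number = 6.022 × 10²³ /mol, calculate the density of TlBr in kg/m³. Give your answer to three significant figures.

The CsCl-type structure contains Z = 1 formula unit per cell; M(TlBr) = 204.4 + 79.90 = 284.3 g/mol.
a³ = (3.990 × 10^-8 cm)³ = 6.352 × 10^-23 cm³.
ρ = 1 × 284.3 / (6.022 × 10²³ × 6.352 × 10^-23) = 7.432 g/cm³ = 7430 kg/m³.

7430 kg/m³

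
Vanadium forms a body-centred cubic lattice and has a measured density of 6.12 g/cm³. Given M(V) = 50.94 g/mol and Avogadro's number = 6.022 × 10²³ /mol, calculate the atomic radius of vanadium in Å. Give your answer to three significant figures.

1.31 Å

For a BCC cell (Z = 2), a³ = Z·M/(N_A·ρ) = 2 × 50.94 / (6.022 × 10²³ × 6.120) = 2.764 × 10^-23 cm³, so a = 3.024 × 10^-8 cm = 3.024 Å.
Atoms touch along the body diagonal, so √3·a = 4r, so r = 0.4330 × a = 1.31 Å.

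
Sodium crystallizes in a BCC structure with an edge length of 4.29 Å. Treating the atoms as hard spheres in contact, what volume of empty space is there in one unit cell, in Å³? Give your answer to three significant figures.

25.3 Å³

In a BCC lattice atoms touch along the body diagonal, so √3·a = 4r, so r = 0.4330a = 1.858 Å.
V_cell = a³ = 78.95 Å³; V_atoms = 2 × (4/3)πr³ = 53.70 Å³.
Empty space = 78.95 − 53.70 = 25.3 Å³.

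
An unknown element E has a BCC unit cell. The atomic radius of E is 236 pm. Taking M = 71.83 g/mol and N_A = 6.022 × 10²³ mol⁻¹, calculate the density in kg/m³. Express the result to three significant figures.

1470 kg/m³

In a BCC lattice, atoms touch along the body diagonal, so √3·a = 4r, giving a = 545.0 pm = 5.450 × 10^-8 cm.
With Z = 2, ρ = Z·M/(N_A·a³) = 2 × 71.83 / (6.022 × 10²³ × 1.619 × 10^-22) = 1.474 g/cm³ = 1470 kg/m³.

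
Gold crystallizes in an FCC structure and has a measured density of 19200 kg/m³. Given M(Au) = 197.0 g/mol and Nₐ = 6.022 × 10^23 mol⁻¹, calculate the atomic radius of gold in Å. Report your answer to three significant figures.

1.44 Å

For an FCC cell (Z = 4), a³ = Z·M/(N_A·ρ) = 4 × 197.0 / (6.022 × 10²³ × 19.20) = 6.815 × 10^-23 cm³, so a = 4.085 × 10^-8 cm = 4.085 Å.
Atoms touch along the face diagonal, so √2·a = 4r, so r = 0.3536 × a = 1.44 Å.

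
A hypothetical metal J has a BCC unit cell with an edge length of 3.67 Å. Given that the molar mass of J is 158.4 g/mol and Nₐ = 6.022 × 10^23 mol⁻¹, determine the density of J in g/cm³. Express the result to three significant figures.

A BCC unit cell contains Z = 2 atoms.
Cell volume: a³ = (3.67 Å)³ = (3.670 × 10^-8 cm)³ = 4.943 × 10^-23 cm³.
ρ = Z·M/(N_A·a³) = 2 × 158.4 / (6.022 × 10²³ × 4.943 × 10^-23) = 10.64 g/cm³.

10.6 g/cm³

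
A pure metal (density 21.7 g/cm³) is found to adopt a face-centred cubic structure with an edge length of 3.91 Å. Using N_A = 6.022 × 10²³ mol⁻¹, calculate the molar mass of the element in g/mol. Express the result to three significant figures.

195 g/mol

An FCC cell has Z = 4 atoms; a = 3.910 × 10^-8 cm.
M = ρ·N_A·a³/Z = 21.7 × 6.022 × 10²³ × 5.978 × 10^-23 / 4 = 195 g/mol.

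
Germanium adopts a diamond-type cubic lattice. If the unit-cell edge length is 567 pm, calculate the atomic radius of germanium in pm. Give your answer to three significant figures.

In a diamond cubic lattice, nearest neighbors lie along the body diagonal with √3·a = 8r.
r = √3·a/8 = 1.7321 × 567 / 8 = 123 pm.

123 pm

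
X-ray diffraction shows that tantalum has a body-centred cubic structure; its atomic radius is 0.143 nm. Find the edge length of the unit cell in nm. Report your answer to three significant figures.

In a BCC lattice, atoms touch along the body diagonal, so √3·a = 4r.
a = 4r/√3 = 4 × 0.143 / 1.7321 = 0.330 nm.

0.330 nm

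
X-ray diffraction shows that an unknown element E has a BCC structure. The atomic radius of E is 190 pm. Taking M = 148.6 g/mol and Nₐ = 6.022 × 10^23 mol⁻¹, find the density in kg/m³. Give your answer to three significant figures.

5840 kg/m³

In a BCC lattice, atoms touch along the body diagonal, so √3·a = 4r, giving a = 438.8 pm = 4.388 × 10^-8 cm.
With Z = 2, ρ = Z·M/(N_A·a³) = 2 × 148.6 / (6.022 × 10²³ × 8.448 × 10^-23) = 5.842 g/cm³ = 5840 kg/m³.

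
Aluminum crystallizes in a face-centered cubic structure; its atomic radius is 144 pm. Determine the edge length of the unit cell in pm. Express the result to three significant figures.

407 pm

In an FCC lattice, atoms touch along the face diagonal, so √2·a = 4r.
a = 4r/√2 = 4 × 144 / 1.4142 = 407 pm.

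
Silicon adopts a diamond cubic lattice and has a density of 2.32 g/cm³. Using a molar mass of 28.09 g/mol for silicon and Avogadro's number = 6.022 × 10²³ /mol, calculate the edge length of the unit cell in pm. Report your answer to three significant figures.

With Z = 8 atoms per diamond cubic cell, a³ = Z·M/(N_A·ρ) = 8 × 28.09 / (6.022 × 10²³ × 2.320 g/cm³) = 1.608 × 10^-22 cm³.
a = (1.608 × 10^-22)^(1/3) = 5.438 × 10^-8 cm = 544 pm.

544 pm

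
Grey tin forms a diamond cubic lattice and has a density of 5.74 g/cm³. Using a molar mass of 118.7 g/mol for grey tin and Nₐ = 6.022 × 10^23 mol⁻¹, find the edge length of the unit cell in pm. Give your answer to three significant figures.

650 pm

With Z = 8 atoms per diamond cubic cell, a³ = Z·M/(N_A·ρ) = 8 × 118.7 / (6.022 × 10²³ × 5.740 g/cm³) = 2.747 × 10^-22 cm³.
a = (2.747 × 10^-22)^(1/3) = 6.501 × 10^-8 cm = 650 pm.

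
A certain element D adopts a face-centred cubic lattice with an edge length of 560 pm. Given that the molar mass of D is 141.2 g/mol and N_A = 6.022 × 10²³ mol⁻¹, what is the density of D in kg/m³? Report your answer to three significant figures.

An FCC unit cell contains Z = 4 atoms.
Cell volume: a³ = (560 pm)³ = (5.600 × 10^-8 cm)³ = 1.756 × 10^-22 cm³.
ρ = Z·M/(N_A·a³) = 4 × 141.2 / (6.022 × 10²³ × 1.756 × 10^-22) = 5.341 g/cm³ = 5340 kg/m³.

5340 kg/m³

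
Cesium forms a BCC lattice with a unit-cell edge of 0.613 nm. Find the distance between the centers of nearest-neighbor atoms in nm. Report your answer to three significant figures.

In a BCC structure, atoms touch along the body diagonal, so √3·a = 4r; the nearest-neighbor distance equals 2r = 0.8660·a.
d = 0.8660 × 0.613 = 0.531 nm.

0.531 nm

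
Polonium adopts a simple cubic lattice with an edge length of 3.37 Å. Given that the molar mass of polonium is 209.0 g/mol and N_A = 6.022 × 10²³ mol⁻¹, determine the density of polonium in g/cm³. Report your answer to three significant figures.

9.07 g/cm³

A simple cubic unit cell contains Z = 1 atom.
Cell volume: a³ = (3.37 Å)³ = (3.370 × 10^-8 cm)³ = 3.827 × 10^-23 cm³.
ρ = Z·M/(N_A·a³) = 1 × 209.0 / (6.022 × 10²³ × 3.827 × 10^-23) = 9.068 g/cm³.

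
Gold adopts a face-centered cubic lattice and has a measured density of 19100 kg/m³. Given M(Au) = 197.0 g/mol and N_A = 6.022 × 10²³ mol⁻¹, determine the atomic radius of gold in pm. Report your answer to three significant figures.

145 pm

For an FCC cell (Z = 4), a³ = Z·M/(N_A·ρ) = 4 × 197.0 / (6.022 × 10²³ × 19.10) = 6.851 × 10^-23 cm³, so a = 4.092 × 10^-8 cm = 409.2 pm.
Atoms touch along the face diagonal, so √2·a = 4r, so r = 0.3536 × a = 145 pm.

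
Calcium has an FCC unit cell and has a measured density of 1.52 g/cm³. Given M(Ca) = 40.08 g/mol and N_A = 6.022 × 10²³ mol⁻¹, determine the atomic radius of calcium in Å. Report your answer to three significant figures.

1.98 Å

For an FCC cell (Z = 4), a³ = Z·M/(N_A·ρ) = 4 × 40.08 / (6.022 × 10²³ × 1.520) = 1.751 × 10^-22 cm³, so a = 5.595 × 10^-8 cm = 5.595 Å.
Atoms touch along the face diagonal, so √2·a = 4r, so r = 0.3536 × a = 1.98 Å.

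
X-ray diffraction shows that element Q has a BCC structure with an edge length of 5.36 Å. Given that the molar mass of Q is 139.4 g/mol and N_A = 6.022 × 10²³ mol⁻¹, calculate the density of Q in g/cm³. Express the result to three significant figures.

3.01 g/cm³

A BCC unit cell contains Z = 2 atoms.
Cell volume: a³ = (5.36 Å)³ = (5.360 × 10^-8 cm)³ = 1.540 × 10^-22 cm³.
ρ = Z·M/(N_A·a³) = 2 × 139.4 / (6.022 × 10²³ × 1.540 × 10^-22) = 3.006 g/cm³.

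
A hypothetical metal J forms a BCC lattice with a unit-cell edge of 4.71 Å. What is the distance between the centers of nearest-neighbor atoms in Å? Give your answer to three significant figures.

In a BCC structure, atoms touch along the body diagonal, so √3·a = 4r; the nearest-neighbor distance equals 2r = 0.8660·a.
d = 0.8660 × 4.71 = 4.08 Å.

4.08 Å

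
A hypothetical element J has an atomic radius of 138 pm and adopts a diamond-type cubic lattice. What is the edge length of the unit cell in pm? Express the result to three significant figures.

In a diamond cubic lattice, nearest neighbors lie along the body diagonal with √3·a = 8r.
a = 8r/√3 = 8 × 138 / 1.7321 = 637 pm.

637 pm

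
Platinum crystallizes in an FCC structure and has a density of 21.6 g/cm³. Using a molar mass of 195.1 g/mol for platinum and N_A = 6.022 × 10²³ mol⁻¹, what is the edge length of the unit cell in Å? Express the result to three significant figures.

3.91 Å

With Z = 4 atoms per FCC cell, a³ = Z·M/(N_A·ρ) = 4 × 195.1 / (6.022 × 10²³ × 21.60 g/cm³) = 6.000 × 10^-23 cm³.
a = (6.000 × 10^-23)^(1/3) = 3.915 × 10^-8 cm = 3.91 Å.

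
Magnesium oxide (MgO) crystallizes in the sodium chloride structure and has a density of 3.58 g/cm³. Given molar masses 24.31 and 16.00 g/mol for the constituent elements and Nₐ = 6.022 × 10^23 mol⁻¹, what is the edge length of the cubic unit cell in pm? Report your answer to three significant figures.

421 pm

M(MgO) = 40.31 g/mol; Z = 4 formula units per cell.
a³ = Z·M/(N_A·ρ) = 4 × 40.31 / (6.022 × 10²³ × 3.58) = 7.479 × 10^-23 cm³, so a = 4.213 × 10^-8 cm = 421 pm.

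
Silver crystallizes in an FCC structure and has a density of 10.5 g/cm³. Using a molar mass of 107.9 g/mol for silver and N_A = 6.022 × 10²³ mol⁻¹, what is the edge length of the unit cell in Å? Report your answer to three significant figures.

With Z = 4 atoms per FCC cell, a³ = Z·M/(N_A·ρ) = 4 × 107.9 / (6.022 × 10²³ × 10.50 g/cm³) = 6.826 × 10^-23 cm³.
a = (6.826 × 10^-23)^(1/3) = 4.087 × 10^-8 cm = 4.09 Å.

4.09 Å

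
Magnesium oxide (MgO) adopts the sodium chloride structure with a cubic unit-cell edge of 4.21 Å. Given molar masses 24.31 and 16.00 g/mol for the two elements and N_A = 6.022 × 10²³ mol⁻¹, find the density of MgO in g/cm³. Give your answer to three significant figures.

The sodium chloride structure contains Z = 4 formula units per cell; M(MgO) = 24.31 + 16.00 = 40.31 g/mol.
a³ = (4.210 × 10^-8 cm)³ = 7.462 × 10^-23 cm³.
ρ = 4 × 40.31 / (6.022 × 10²³ × 7.462 × 10^-23) = 3.588 g/cm³.

3.59 g/cm³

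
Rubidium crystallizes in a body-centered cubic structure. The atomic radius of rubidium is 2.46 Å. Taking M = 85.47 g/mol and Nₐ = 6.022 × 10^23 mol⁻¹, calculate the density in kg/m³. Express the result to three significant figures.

In a BCC lattice, atoms touch along the body diagonal, so √3·a = 4r, giving a = 5.681 Å = 5.681 × 10^-8 cm.
With Z = 2, ρ = Z·M/(N_A·a³) = 2 × 85.47 / (6.022 × 10²³ × 1.834 × 10^-22) = 1.548 g/cm³ = 1550 kg/m³.

1550 kg/m³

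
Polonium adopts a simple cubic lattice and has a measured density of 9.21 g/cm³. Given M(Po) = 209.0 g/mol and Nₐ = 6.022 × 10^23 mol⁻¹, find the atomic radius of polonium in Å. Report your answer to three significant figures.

For a simple cubic cell (Z = 1), a³ = Z·M/(N_A·ρ) = 1 × 209.0 / (6.022 × 10²³ × 9.210) = 3.768 × 10^-23 cm³, so a = 3.353 × 10^-8 cm = 3.353 Å.
Atoms touch along the cell edge, so a = 2r, so r = 0.5000 × a = 1.68 Å.

1.68 Å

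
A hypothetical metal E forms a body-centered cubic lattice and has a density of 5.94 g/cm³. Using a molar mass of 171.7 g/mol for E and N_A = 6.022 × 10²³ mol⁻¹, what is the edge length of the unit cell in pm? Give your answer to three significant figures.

458 pm

With Z = 2 atoms per BCC cell, a³ = Z·M/(N_A·ρ) = 2 × 171.7 / (6.022 × 10²³ × 5.940 g/cm³) = 9.600 × 10^-23 cm³.
a = (9.600 × 10^-23)^(1/3) = 4.579 × 10^-8 cm = 458 pm.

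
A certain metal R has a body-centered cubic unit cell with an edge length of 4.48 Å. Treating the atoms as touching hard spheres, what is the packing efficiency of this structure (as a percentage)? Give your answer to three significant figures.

In a BCC lattice atoms touch along the body diagonal, so √3·a = 4r, so r = 0.4330a = 1.940 Å.
Packing fraction = Z·(4/3)πr³ / a³ = 2 × (4/3)π × (1.940)³ / (4.48)³ = 0.6802 = 68.0%.

68.0%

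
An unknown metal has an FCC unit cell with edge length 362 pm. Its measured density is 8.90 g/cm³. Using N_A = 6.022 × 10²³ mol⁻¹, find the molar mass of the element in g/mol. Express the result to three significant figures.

An FCC cell has Z = 4 atoms; a = 3.620 × 10^-8 cm.
M = ρ·N_A·a³/Z = 8.90 × 6.022 × 10²³ × 4.744 × 10^-23 / 4 = 63.6 g/mol.

63.6 g/mol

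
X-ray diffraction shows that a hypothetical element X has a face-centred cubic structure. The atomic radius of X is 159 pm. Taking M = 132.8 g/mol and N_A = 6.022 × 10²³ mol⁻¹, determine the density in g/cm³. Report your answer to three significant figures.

9.70 g/cm³

In an FCC lattice, atoms touch along the face diagonal, so √2·a = 4r, giving a = 449.7 pm = 4.497 × 10^-8 cm.
With Z = 4, ρ = Z·M/(N_A·a³) = 4 × 132.8 / (6.022 × 10²³ × 9.095 × 10^-23) = 9.698 g/cm³.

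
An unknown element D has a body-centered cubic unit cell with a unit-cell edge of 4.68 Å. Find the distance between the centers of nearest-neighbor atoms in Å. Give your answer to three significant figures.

In a BCC structure, atoms touch along the body diagonal, so √3·a = 4r; the nearest-neighbor distance equals 2r = 0.8660·a.
d = 0.8660 × 4.68 = 4.05 Å.

4.05 Å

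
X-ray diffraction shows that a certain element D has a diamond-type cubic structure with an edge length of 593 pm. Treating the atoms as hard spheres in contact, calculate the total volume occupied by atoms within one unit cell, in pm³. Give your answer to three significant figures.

7.09 × 10^7 pm³

In a diamond cubic lattice nearest neighbors lie along the body diagonal with √3·a = 8r, so r = 0.2165a = 128.4 pm.
V_atoms = Z × (4/3)πr³ = 8 × (4/3)π × (128.4)³ = 7.09 × 10^7 pm³.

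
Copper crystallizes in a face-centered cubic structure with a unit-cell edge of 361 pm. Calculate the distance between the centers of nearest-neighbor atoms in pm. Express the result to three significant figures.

255 pm

In an FCC structure, atoms touch along the face diagonal, so √2·a = 4r; the nearest-neighbor distance equals 2r = 0.7071·a.
d = 0.7071 × 361 = 255 pm.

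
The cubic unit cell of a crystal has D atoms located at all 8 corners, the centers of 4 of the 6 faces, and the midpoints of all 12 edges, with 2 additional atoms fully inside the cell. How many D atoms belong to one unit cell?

8

Corner atoms are shared by 8 cells (1/8 each), face atoms by 2 (1/2 each), edge atoms by 4 (1/4 each), interior atoms are unshared.
Net atoms = 8 × 1/8 + 4 × 1/2 + 12 × 1/4 + 2 = 1 + 2 + 3 + 2 = 8.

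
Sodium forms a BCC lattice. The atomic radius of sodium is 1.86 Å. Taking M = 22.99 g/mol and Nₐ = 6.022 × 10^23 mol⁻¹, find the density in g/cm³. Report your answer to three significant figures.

0.963 g/cm³

In a BCC lattice, atoms touch along the body diagonal, so √3·a = 4r, giving a = 4.295 Å = 4.295 × 10^-8 cm.
With Z = 2, ρ = Z·M/(N_A·a³) = 2 × 22.99 / (6.022 × 10²³ × 7.926 × 10^-23) = 0.9634 g/cm³.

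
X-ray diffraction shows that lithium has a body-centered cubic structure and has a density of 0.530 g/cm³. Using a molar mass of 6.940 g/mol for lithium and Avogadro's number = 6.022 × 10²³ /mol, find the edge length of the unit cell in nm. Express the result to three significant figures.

0.352 nm

With Z = 2 atoms per BCC cell, a³ = Z·M/(N_A·ρ) = 2 × 6.940 / (6.022 × 10²³ × 0.5300 g/cm³) = 4.349 × 10^-23 cm³.
a = (4.349 × 10^-23)^(1/3) = 3.517 × 10^-8 cm = 0.352 nm.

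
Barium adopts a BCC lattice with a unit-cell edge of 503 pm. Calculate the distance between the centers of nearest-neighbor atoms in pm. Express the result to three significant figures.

436 pm

In a BCC structure, atoms touch along the body diagonal, so √3·a = 4r; the nearest-neighbor distance equals 2r = 0.8660·a.
d = 0.8660 × 503 = 436 pm.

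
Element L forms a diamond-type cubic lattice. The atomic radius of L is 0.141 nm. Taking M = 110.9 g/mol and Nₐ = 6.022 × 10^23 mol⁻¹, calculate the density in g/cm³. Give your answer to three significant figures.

In a diamond cubic lattice, nearest neighbors lie along the body diagonal with √3·a = 8r, giving a = 0.6513 nm = 6.513 × 10^-8 cm.
With Z = 8, ρ = Z·M/(N_A·a³) = 8 × 110.9 / (6.022 × 10²³ × 2.762 × 10^-22) = 5.334 g/cm³.

5.33 g/cm³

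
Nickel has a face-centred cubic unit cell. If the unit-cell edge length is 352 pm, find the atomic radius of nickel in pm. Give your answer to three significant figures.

124 pm

In an FCC lattice, atoms touch along the face diagonal, so √2·a = 4r.
r = √2·a/4 = 1.4142 × 352 / 4 = 124 pm.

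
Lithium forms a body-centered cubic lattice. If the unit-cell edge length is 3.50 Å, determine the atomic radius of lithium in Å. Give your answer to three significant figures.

1.52 Å

In a BCC lattice, atoms touch along the body diagonal, so √3·a = 4r.
r = √3·a/4 = 1.7321 × 3.50 / 4 = 1.52 Å.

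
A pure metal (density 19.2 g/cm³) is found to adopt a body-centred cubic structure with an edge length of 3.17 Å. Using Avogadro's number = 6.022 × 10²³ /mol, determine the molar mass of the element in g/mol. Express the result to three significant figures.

A BCC cell has Z = 2 atoms; a = 3.170 × 10^-8 cm.
M = ρ·N_A·a³/Z = 19.2 × 6.022 × 10²³ × 3.186 × 10^-23 / 2 = 184 g/mol.

184 g/mol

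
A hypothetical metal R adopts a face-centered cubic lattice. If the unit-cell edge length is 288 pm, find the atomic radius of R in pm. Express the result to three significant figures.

102 pm

In an FCC lattice, atoms touch along the face diagonal, so √2·a = 4r.
r = √2·a/4 = 1.4142 × 288 / 4 = 102 pm.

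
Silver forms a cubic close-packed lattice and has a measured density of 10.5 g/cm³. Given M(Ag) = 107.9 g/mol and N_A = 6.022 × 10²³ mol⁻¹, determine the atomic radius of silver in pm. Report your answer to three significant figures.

144 pm

For an FCC cell (Z = 4), a³ = Z·M/(N_A·ρ) = 4 × 107.9 / (6.022 × 10²³ × 10.50) = 6.826 × 10^-23 cm³, so a = 4.087 × 10^-8 cm = 408.7 pm.
Atoms touch along the face diagonal, so √2·a = 4r, so r = 0.3536 × a = 144 pm.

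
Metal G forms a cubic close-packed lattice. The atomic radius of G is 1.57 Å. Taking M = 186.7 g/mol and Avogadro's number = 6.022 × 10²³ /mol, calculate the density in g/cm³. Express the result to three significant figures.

14.2 g/cm³

In an FCC lattice, atoms touch along the face diagonal, so √2·a = 4r, giving a = 4.441 Å = 4.441 × 10^-8 cm.
With Z = 4, ρ = Z·M/(N_A·a³) = 4 × 186.7 / (6.022 × 10²³ × 8.757 × 10^-23) = 14.16 g/cm³.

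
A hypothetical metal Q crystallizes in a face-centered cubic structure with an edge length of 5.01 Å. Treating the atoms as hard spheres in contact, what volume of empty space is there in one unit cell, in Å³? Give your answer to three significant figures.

In an FCC lattice atoms touch along the face diagonal, so √2·a = 4r, so r = 0.3536a = 1.771 Å.
V_cell = a³ = 125.8 Å³; V_atoms = 4 × (4/3)πr³ = 93.12 Å³.
Empty space = 125.8 − 93.12 = 32.6 Å³.

32.6 Å³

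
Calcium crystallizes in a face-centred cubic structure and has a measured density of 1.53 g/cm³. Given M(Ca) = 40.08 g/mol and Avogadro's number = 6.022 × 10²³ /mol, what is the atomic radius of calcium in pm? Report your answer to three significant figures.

197 pm

For an FCC cell (Z = 4), a³ = Z·M/(N_A·ρ) = 4 × 40.08 / (6.022 × 10²³ × 1.530) = 1.740 × 10^-22 cm³, so a = 5.583 × 10^-8 cm = 558.3 pm.
Atoms touch along the face diagonal, so √2·a = 4r, so r = 0.3536 × a = 197 pm.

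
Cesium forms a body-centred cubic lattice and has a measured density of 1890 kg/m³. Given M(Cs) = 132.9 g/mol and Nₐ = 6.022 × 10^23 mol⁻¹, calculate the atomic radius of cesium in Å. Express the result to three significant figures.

2.67 Å

For a BCC cell (Z = 2), a³ = Z·M/(N_A·ρ) = 2 × 132.9 / (6.022 × 10²³ × 1.890) = 2.335 × 10^-22 cm³, so a = 6.158 × 10^-8 cm = 6.158 Å.
Atoms touch along the body diagonal, so √3·a = 4r, so r = 0.4330 × a = 2.67 Å.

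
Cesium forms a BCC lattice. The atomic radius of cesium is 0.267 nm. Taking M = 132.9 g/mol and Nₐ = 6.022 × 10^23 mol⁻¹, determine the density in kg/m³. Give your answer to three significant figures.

In a BCC lattice, atoms touch along the body diagonal, so √3·a = 4r, giving a = 0.6166 nm = 6.166 × 10^-8 cm.
With Z = 2, ρ = Z·M/(N_A·a³) = 2 × 132.9 / (6.022 × 10²³ × 2.344 × 10^-22) = 1.883 g/cm³ = 1880 kg/m³.

1880 kg/m³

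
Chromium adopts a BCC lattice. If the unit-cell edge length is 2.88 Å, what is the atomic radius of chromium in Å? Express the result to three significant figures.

In a BCC lattice, atoms touch along the body diagonal, so √3·a = 4r.
r = √3·a/4 = 1.7321 × 2.88 / 4 = 1.25 Å.

1.25 Å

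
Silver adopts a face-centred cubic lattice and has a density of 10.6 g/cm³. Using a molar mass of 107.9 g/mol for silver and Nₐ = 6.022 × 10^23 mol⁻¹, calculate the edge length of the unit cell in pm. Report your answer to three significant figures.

With Z = 4 atoms per FCC cell, a³ = Z·M/(N_A·ρ) = 4 × 107.9 / (6.022 × 10²³ × 10.60 g/cm³) = 6.761 × 10^-23 cm³.
a = (6.761 × 10^-23)^(1/3) = 4.074 × 10^-8 cm = 407 pm.

407 pm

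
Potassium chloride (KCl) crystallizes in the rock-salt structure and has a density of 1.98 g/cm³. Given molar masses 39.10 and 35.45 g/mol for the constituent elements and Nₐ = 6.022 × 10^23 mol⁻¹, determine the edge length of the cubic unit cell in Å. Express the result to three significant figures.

6.30 Å

M(KCl) = 74.55 g/mol; Z = 4 formula units per cell.
a³ = Z·M/(N_A·ρ) = 4 × 74.55 / (6.022 × 10²³ × 1.98) = 2.501 × 10^-22 cm³, so a = 6.300 × 10^-8 cm = 6.30 Å.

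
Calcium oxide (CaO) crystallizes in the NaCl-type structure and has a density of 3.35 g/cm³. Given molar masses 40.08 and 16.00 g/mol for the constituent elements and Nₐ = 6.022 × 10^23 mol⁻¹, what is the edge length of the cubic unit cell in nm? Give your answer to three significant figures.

M(CaO) = 56.08 g/mol; Z = 4 formula units per cell.
a³ = Z·M/(N_A·ρ) = 4 × 56.08 / (6.022 × 10²³ × 3.35) = 1.112 × 10^-22 cm³, so a = 4.809 × 10^-8 cm = 0.481 nm.

0.481 nm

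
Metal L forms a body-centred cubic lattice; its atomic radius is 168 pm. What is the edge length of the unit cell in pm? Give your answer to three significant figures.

In a BCC lattice, atoms touch along the body diagonal, so √3·a = 4r.
a = 4r/√3 = 4 × 168 / 1.7321 = 388 pm.

388 pm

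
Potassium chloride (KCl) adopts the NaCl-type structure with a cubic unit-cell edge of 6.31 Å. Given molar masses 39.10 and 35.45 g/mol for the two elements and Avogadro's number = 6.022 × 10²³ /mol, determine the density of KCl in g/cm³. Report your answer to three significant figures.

1.97 g/cm³

The NaCl-type structure contains Z = 4 formula units per cell; M(KCl) = 39.10 + 35.45 = 74.55 g/mol.
a³ = (6.310 × 10^-8 cm)³ = 2.512 × 10^-22 cm³.
ρ = 4 × 74.55 / (6.022 × 10²³ × 2.512 × 10^-22) = 1.971 g/cm³.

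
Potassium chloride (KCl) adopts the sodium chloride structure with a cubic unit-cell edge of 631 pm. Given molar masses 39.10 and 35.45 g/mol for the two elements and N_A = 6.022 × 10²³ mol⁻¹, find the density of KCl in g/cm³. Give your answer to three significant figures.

1.97 g/cm³

The sodium chloride structure contains Z = 4 formula units per cell; M(KCl) = 39.10 + 35.45 = 74.55 g/mol.
a³ = (6.310 × 10^-8 cm)³ = 2.512 × 10^-22 cm³.
ρ = 4 × 74.55 / (6.022 × 10²³ × 2.512 × 10^-22) = 1.971 g/cm³.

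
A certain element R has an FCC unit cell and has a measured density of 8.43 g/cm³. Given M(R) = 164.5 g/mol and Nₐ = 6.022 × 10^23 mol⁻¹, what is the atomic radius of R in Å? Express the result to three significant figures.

For an FCC cell (Z = 4), a³ = Z·M/(N_A·ρ) = 4 × 164.5 / (6.022 × 10²³ × 8.430) = 1.296 × 10^-22 cm³, so a = 5.061 × 10^-8 cm = 5.061 Å.
Atoms touch along the face diagonal, so √2·a = 4r, so r = 0.3536 × a = 1.79 Å.

1.79 Å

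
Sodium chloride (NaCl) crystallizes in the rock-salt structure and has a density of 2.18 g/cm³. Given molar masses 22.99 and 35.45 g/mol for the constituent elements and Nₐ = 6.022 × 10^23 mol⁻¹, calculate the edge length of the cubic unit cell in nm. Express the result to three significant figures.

0.563 nm

M(NaCl) = 58.44 g/mol; Z = 4 formula units per cell.
a³ = Z·M/(N_A·ρ) = 4 × 58.44 / (6.022 × 10²³ × 2.18) = 1.781 × 10^-22 cm³, so a = 5.626 × 10^-8 cm = 0.563 nm.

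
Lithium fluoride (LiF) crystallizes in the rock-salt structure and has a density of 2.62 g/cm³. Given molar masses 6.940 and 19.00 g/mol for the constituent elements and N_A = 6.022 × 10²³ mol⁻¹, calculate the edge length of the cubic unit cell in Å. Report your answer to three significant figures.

M(LiF) = 25.94 g/mol; Z = 4 formula units per cell.
a³ = Z·M/(N_A·ρ) = 4 × 25.94 / (6.022 × 10²³ × 2.62) = 6.576 × 10^-23 cm³, so a = 4.036 × 10^-8 cm = 4.04 Å.

4.04 Å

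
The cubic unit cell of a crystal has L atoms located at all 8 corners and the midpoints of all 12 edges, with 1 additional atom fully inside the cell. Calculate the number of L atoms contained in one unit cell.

Corner atoms are shared by 8 cells (1/8 each), edge atoms by 4 (1/4 each), interior atoms are unshared.
Net atoms = 8 × 1/8 + 12 × 1/4 + 1 = 1 + 3 + 1 = 5.

5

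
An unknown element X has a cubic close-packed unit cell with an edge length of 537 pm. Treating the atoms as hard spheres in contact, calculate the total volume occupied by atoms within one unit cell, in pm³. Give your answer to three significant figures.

1.15 × 10^8 pm³

In an FCC lattice atoms touch along the face diagonal, so √2·a = 4r, so r = 0.3536a = 189.9 pm.
V_atoms = Z × (4/3)πr³ = 4 × (4/3)π × (189.9)³ = 1.15 × 10^8 pm³.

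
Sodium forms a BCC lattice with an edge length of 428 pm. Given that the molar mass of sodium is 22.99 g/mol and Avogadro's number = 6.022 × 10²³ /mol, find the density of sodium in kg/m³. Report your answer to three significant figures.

A BCC unit cell contains Z = 2 atoms.
Cell volume: a³ = (428 pm)³ = (4.280 × 10^-8 cm)³ = 7.840 × 10^-23 cm³.
ρ = Z·M/(N_A·a³) = 2 × 22.99 / (6.022 × 10²³ × 7.840 × 10^-23) = 0.9739 g/cm³ = 974 kg/m³.

974 kg/m³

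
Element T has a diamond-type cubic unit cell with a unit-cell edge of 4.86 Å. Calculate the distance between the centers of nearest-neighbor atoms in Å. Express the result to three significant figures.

In a diamond cubic structure, nearest neighbors lie along the body diagonal with √3·a = 8r; the nearest-neighbor distance equals 2r = 0.4330·a.
d = 0.4330 × 4.86 = 2.10 Å.

2.10 Å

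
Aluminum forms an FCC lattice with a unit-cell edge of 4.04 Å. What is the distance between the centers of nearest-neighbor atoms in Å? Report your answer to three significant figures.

2.86 Å

In an FCC structure, atoms touch along the face diagonal, so √2·a = 4r; the nearest-neighbor distance equals 2r = 0.7071·a.
d = 0.7071 × 4.04 = 2.86 Å.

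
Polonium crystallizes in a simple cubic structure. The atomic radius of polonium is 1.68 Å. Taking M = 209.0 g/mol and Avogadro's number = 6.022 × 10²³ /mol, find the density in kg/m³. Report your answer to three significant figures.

In a simple cubic lattice, atoms touch along the cell edge, so a = 2r, giving a = 3.360 Å = 3.360 × 10^-8 cm.
With Z = 1, ρ = Z·M/(N_A·a³) = 1 × 209.0 / (6.022 × 10²³ × 3.793 × 10^-23) = 9.149 g/cm³ = 9150 kg/m³.

9150 kg/m³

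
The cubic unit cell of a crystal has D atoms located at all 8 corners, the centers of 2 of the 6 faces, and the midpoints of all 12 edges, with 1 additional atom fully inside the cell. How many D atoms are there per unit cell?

Corner atoms are shared by 8 cells (1/8 each), face atoms by 2 (1/2 each), edge atoms by 4 (1/4 each), interior atoms are unshared.
Net atoms = 8 × 1/8 + 2 × 1/2 + 12 × 1/4 + 1 = 1 + 1 + 3 + 1 = 6.

6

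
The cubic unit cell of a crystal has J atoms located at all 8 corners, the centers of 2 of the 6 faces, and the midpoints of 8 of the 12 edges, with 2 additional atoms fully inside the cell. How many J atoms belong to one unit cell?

6

Corner atoms are shared by 8 cells (1/8 each), face atoms by 2 (1/2 each), edge atoms by 4 (1/4 each), interior atoms are unshared.
Net atoms = 8 × 1/8 + 2 × 1/2 + 8 × 1/4 + 2 = 1 + 1 + 2 + 2 = 6.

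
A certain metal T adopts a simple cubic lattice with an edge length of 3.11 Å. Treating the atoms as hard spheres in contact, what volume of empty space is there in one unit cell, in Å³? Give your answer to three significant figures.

14.3 Å³

In a simple cubic lattice atoms touch along the cell edge, so a = 2r, so r = 0.5000a = 1.555 Å.
V_cell = a³ = 30.08 Å³; V_atoms = 1 × (4/3)πr³ = 15.75 Å³.
Empty space = 30.08 − 15.75 = 14.3 Å³.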